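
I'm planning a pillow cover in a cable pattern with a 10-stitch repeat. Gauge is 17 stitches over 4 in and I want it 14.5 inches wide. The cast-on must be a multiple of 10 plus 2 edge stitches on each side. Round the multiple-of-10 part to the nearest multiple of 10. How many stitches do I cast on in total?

64 stitches.

17 / 4 = 4.25 sts per inch.
14.5 × 4.25 = 61.62 sts.
Less 4 edge sts → 57.62 for the repeat.
Nearest multiple of 10: 60.
Add back 4 edge sts → 64.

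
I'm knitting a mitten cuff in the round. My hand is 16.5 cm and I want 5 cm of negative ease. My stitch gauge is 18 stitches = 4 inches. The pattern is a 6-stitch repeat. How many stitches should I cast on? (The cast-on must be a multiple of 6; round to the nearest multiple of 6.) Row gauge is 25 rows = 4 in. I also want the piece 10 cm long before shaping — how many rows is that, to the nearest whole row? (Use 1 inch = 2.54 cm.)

Cast on 18 stitches; work 25 rows.

Finished = 16.5 − 5 = 11.5 cm.
11.5 cm × 1/2.54 = 4.53 inches.
18/4 = 4.5 sts per in; 4.53 × 4.5 = 20.37 sts.
Nearest multiple of 6 → 18.
10 cm = 3.94 inches; × 6.25 = 24.61 → 25 rows.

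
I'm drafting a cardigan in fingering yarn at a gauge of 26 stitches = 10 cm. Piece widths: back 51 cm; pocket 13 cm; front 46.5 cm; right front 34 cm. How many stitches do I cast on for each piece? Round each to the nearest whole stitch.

back 133; pocket 34; front 121; right front 88.

Rate = 26/10 = 2.6 sts per cm.
back: 51 × 2.6 = 132.60 → 133.
pocket: 13 × 2.6 = 33.80 → 34.
front: 46.5 × 2.6 = 120.90 → 121.
right front: 34 × 2.6 = 88.40 → 88.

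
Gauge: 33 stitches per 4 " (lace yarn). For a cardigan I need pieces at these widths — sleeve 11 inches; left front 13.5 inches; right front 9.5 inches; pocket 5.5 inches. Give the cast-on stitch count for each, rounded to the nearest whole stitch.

sleeve 91; left front 111; right front 78; pocket 45.

Rate = 33/4 = 8.25 sts per in.
sleeve: 11 × 8.25 = 90.75 → 91.
left front: 13.5 × 8.25 = 111.38 → 111.
right front: 9.5 × 8.25 = 78.38 → 78.
pocket: 5.5 × 8.25 = 45.38 → 45.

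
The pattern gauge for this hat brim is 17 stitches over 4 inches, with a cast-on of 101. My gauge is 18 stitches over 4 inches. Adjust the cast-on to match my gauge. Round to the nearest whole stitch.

CO 107 sts.

Scale factor = 18 / 17 = 1.059.
101 × 18 / 17 = 106.94 sts.
→ 107 sts.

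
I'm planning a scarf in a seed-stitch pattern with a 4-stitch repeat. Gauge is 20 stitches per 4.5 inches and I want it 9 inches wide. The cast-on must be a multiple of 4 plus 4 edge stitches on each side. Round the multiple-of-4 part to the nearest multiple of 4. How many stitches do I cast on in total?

Cast on 40 stitches.

20 / 4.5 = 4.444 sts per inch.
9 × 4.444 = 40.00 sts.
Less 8 edge sts → 32.00 for the repeat.
Nearest multiple of 4: 32.
Add back 8 edge sts → 40.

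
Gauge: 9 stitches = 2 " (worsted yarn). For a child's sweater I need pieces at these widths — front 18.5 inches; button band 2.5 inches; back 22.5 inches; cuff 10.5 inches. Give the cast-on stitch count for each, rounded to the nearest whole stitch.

front 83; button band 11; back 101; cuff 47.

Rate = 9/2 = 4.5 sts per in.
front: 18.5 × 4.5 = 83.25 → 83.
button band: 2.5 × 4.5 = 11.25 → 11.
back: 22.5 × 4.5 = 101.25 → 101.
cuff: 10.5 × 4.5 = 47.25 → 47.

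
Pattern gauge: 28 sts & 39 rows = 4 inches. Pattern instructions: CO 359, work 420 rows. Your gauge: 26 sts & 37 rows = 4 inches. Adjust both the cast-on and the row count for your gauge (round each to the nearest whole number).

Stitches: 359 × 26/28 = 333.36 → 333.
Rows: 420 × 37/39 = 398.46 → 398.

Cast on 333 stitches; work 398 rows.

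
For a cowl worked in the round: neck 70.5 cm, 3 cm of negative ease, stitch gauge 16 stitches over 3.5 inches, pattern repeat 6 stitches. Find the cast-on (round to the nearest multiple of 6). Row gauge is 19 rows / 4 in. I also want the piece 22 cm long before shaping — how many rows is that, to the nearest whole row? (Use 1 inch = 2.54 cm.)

Cast on 120 stitches; work 41 rows.

Finished = 70.5 − 3 = 67.5 cm.
67.5 cm × 1/2.54 = 26.57 inches.
16/3.5 = 4.571 sts per in; 26.57 × 4.571 = 121.48 sts.
Nearest multiple of 6 → 120.
22 cm = 8.66 inches; × 4.75 = 41.14 → 41 rows.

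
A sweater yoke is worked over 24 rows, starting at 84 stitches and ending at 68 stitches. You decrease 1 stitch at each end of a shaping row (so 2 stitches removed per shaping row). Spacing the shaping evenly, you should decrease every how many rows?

Stitches to remove: |68 − 84| = 16.
Shaping rows needed: 16 / 2 = 8.
24 rows / 8 = every 3 rows.

Decrease every 3rd row.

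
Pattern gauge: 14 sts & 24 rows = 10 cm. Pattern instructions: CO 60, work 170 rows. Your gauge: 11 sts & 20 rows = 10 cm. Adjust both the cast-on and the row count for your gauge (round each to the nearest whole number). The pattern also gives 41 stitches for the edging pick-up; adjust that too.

Cast on 47 stitches; work 142 rows; edging pick-up 32 stitches.

Stitches: 60 × 11/14 = 47.14 → 47.
Rows: 170 × 20/24 = 141.67 → 142.
edging pick-up: 41 × 11/14 = 32.21 → 32.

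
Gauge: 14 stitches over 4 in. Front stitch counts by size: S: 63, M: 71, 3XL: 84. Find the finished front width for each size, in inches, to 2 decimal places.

S 18.00 inches; M 20.29 inches; 3XL 24.00 inches.

14/4 = 3.5 sts per in.
S: 63 / 3.5 = 18.000 → 18.00 in.
M: 71 / 3.5 = 20.286 → 20.29 in.
3XL: 84 / 3.5 = 24.000 → 24.00 in.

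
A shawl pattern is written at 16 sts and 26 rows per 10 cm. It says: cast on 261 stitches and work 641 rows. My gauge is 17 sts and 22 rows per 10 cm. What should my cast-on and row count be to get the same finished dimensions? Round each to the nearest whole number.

Stitches: 261 × 17/16 = 277.31 → 277.
Rows: 641 × 22/26 = 542.38 → 542.

Cast on 277 stitches; work 542 rows.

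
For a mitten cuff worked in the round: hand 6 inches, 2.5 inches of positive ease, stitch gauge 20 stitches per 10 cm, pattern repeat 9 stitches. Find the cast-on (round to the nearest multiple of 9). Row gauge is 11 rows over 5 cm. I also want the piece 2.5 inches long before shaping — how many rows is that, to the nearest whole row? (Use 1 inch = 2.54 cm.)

Cast on 45 stitches; work 14 rows.

Finished = 6 + 2.5 = 8.5 inches.
8.5 inches × 2.54 = 21.59 cm.
20/10 = 2 sts per cm; 21.59 × 2 = 43.18 sts.
Nearest multiple of 9 → 45.
2.5 inches = 6.35 cm; × 2.2 = 13.97 → 14 rows.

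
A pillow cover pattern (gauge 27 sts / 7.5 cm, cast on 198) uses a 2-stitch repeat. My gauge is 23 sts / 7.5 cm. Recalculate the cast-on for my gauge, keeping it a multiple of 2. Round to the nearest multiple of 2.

168 stitches.

198 × 23 / 27 = 168.67.
Nearest multiple of 2: 168.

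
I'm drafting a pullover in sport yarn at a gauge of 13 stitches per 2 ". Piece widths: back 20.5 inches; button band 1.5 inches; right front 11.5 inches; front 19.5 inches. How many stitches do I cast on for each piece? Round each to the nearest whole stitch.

back 133; button band 10; right front 75; front 127.

Rate = 13/2 = 6.5 sts per in.
back: 20.5 × 6.5 = 133.25 → 133.
button band: 1.5 × 6.5 = 9.75 → 10.
right front: 11.5 × 6.5 = 74.75 → 75.
front: 19.5 × 6.5 = 126.75 → 127.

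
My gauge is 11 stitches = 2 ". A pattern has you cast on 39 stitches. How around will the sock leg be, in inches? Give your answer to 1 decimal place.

11 stitches / 2 inch = 5.5 stitches per inch.
39 / 5.5 = 7.09 inches.

7.1 inches.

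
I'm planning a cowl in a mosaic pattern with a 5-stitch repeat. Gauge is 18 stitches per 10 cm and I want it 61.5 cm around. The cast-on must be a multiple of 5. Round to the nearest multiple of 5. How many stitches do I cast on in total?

18 / 10 = 1.8 sts per cm.
61.5 × 1.8 = 110.70 sts.
Nearest multiple of 5: 110.

CO 110 sts.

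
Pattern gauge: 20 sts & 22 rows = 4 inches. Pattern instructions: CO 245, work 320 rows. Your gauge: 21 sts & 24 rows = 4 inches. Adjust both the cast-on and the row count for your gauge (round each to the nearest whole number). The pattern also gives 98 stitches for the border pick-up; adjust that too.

Stitches: 245 × 21/20 = 257.25 → 257.
Rows: 320 × 24/22 = 349.09 → 349.
border pick-up: 98 × 21/20 = 102.90 → 103.

Cast on 257 stitches; work 349 rows; border pick-up 103 stitches.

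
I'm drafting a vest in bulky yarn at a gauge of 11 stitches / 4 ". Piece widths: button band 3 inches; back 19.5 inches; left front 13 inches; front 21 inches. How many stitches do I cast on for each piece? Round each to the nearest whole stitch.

Rate = 11/4 = 2.75 sts per in.
button band: 3 × 2.75 = 8.25 → 8.
back: 19.5 × 2.75 = 53.62 → 54.
left front: 13 × 2.75 = 35.75 → 36.
front: 21 × 2.75 = 57.75 → 58.

button band 8; back 54; left front 36; front 58.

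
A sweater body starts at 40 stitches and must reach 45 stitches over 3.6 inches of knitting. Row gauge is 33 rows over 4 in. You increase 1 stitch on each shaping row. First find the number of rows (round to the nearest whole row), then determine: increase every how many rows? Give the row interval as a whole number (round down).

Increase every 6th row.

Rows = 3.6 × 8.25 = 29.7 → 30 rows.
Stitches to add: 5 → 5 shaping rows (at 1 st each).
30 / 5 = 6.00 → every 6 rows.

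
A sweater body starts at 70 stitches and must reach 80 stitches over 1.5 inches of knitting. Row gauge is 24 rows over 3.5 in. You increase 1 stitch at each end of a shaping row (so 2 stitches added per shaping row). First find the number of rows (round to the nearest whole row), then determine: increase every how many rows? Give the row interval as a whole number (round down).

Rows = 1.5 × 6.857 = 10.3 → 10 rows.
Stitches to add: 10 → 5 shaping rows (at 2 st each).
10 / 5 = 2.00 → every 2 rows.

Increase every 2nd row.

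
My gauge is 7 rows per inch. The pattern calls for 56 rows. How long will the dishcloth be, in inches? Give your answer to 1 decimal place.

7 rows / 1 inch = 7 rows per inch.
56 / 7 = 8.00 inches.

8.0 inches.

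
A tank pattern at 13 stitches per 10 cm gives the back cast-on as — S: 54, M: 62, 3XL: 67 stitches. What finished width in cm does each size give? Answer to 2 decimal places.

13/10 = 1.3 sts per cm.
S: 54 / 1.3 = 41.538 → 41.54 cm.
M: 62 / 1.3 = 47.692 → 47.69 cm.
3XL: 67 / 1.3 = 51.538 → 51.54 cm.

S 41.54 cm; M 47.69 cm; 3XL 51.54 cm.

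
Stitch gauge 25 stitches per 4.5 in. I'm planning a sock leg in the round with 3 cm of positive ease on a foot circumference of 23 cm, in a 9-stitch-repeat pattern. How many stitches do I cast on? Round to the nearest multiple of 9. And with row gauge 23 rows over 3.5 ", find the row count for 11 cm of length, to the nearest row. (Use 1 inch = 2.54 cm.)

Cast on 54 stitches; work 28 rows.

Finished = 23 + 3 = 26 cm.
26 cm × 1/2.54 = 10.24 inches.
25/4.5 = 5.556 sts per in; 10.24 × 5.556 = 56.87 sts.
Nearest multiple of 9 → 54.
11 cm = 4.33 inches; × 6.571 = 28.46 → 28 rows.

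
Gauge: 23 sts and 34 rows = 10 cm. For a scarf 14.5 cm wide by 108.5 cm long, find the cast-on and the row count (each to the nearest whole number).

Cast on 33 stitches and work 369 rows.

Stitch gauge = 23/10 = 2.3 sts/cm; 14.5 × 2.3 = 33.35 → 33 sts.
Row gauge = 34/10 = 3.4 rows/cm; 108.5 × 3.4 = 368.90 → 369 rows.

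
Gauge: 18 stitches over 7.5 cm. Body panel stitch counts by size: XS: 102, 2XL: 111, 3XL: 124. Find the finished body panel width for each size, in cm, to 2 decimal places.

XS 42.50 cm; 2XL 46.25 cm; 3XL 51.67 cm.

18/7.5 = 2.4 sts per cm.
XS: 102 / 2.4 = 42.500 → 42.50 cm.
2XL: 111 / 2.4 = 46.250 → 46.25 cm.
3XL: 124 / 2.4 = 51.667 → 51.67 cm.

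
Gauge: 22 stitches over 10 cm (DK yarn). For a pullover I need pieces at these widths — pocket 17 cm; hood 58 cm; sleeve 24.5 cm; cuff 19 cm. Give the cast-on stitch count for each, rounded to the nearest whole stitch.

Rate = 22/10 = 2.2 sts per cm.
pocket: 17 × 2.2 = 37.40 → 37.
hood: 58 × 2.2 = 127.60 → 128.
sleeve: 24.5 × 2.2 = 53.90 → 54.
cuff: 19 × 2.2 = 41.80 → 42.

pocket 37; hood 128; sleeve 54; cuff 42.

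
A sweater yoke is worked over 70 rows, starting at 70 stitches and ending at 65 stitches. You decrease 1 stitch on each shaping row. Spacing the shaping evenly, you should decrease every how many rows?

Decrease every 14th row.

Stitches to remove: |65 − 70| = 5.
Shaping rows needed: 5 / 1 = 5.
70 rows / 5 = every 14 rows.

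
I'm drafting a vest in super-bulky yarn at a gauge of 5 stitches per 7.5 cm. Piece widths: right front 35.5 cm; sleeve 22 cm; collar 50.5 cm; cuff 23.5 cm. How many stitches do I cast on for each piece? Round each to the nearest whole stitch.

right front 24; sleeve 15; collar 34; cuff 16.

Rate = 5/7.5 = 0.667 sts per cm.
right front: 35.5 × 0.667 = 23.67 → 24.
sleeve: 22 × 0.667 = 14.67 → 15.
collar: 50.5 × 0.667 = 33.67 → 34.
cuff: 23.5 × 0.667 = 15.67 → 16.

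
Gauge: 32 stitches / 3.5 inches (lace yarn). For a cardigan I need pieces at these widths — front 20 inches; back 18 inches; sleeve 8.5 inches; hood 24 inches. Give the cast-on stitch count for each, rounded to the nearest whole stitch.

Rate = 32/3.5 = 9.143 sts per in.
front: 20 × 9.143 = 182.86 → 183.
back: 18 × 9.143 = 164.57 → 165.
sleeve: 8.5 × 9.143 = 77.71 → 78.
hood: 24 × 9.143 = 219.43 → 219.

front 183; back 165; sleeve 78; hood 219.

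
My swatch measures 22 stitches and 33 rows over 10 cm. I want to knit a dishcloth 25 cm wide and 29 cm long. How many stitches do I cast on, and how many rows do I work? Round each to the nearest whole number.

Stitch gauge = 22/10 = 2.2 sts/cm; 25 × 2.2 = 55.00 → 55 sts.
Row gauge = 33/10 = 3.3 rows/cm; 29 × 3.3 = 95.70 → 96 rows.

Cast on 55 stitches and work 96 rows.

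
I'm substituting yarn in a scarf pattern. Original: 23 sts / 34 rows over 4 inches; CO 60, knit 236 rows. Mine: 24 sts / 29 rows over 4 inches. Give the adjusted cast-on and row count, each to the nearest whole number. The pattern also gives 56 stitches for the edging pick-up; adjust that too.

Stitches: 60 × 24/23 = 62.61 → 63.
Rows: 236 × 29/34 = 201.29 → 201.
edging pick-up: 56 × 24/23 = 58.43 → 58.

Cast on 63 stitches; work 201 rows; edging pick-up 58 stitches.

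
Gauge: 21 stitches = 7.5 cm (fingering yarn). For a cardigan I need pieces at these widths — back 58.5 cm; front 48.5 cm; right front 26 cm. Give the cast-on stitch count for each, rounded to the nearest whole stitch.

back 164; front 136; right front 73.

Rate = 21/7.5 = 2.8 sts per cm.
back: 58.5 × 2.8 = 163.80 → 164.
front: 48.5 × 2.8 = 135.80 → 136.
right front: 26 × 2.8 = 72.80 → 73.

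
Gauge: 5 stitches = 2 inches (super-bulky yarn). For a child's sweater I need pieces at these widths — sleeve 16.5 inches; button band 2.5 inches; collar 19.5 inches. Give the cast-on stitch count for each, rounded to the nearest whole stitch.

Rate = 5/2 = 2.5 sts per in.
sleeve: 16.5 × 2.5 = 41.25 → 41.
button band: 2.5 × 2.5 = 6.25 → 6.
collar: 19.5 × 2.5 = 48.75 → 49.

sleeve 41; button band 6; collar 49.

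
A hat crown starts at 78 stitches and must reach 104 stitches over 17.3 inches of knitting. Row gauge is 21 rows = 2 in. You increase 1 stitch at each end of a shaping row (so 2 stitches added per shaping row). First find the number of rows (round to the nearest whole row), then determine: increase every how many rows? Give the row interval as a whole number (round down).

Increase every 14th row.

Rows = 17.3 × 10.5 = 181.7 → 182 rows.
Stitches to add: 26 → 13 shaping rows (at 2 st each).
182 / 13 = 14.00 → every 14 rows.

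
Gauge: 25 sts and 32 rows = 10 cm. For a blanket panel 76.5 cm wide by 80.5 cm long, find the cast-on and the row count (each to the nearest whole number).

Cast on 191 stitches and work 258 rows.

Stitch gauge = 25/10 = 2.5 sts/cm; 76.5 × 2.5 = 191.25 → 191 sts.
Row gauge = 32/10 = 3.2 rows/cm; 80.5 × 3.2 = 257.60 → 258 rows.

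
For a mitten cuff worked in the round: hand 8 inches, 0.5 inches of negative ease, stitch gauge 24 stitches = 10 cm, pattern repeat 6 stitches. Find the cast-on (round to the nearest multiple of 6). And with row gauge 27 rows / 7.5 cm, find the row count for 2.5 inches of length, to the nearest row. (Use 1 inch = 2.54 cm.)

Cast on 48 stitches; work 23 rows.

Finished = 8 − 0.5 = 7.5 inches.
7.5 inches × 2.54 = 19.05 cm.
24/10 = 2.4 sts per cm; 19.05 × 2.4 = 45.72 sts.
Nearest multiple of 6 → 48.
2.5 inches = 6.35 cm; × 3.6 = 22.86 → 23 rows.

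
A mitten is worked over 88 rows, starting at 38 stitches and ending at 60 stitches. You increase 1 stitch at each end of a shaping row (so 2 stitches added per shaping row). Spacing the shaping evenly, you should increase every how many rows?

Increase every 8th row.

Stitches to add: |60 − 38| = 22.
Shaping rows needed: 22 / 2 = 11.
88 rows / 11 = every 8 rows.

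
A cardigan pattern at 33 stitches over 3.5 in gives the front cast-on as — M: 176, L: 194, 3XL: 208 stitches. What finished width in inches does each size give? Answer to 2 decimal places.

33/3.5 = 9.429 sts per in.
M: 176 / 9.429 = 18.667 → 18.67 in.
L: 194 / 9.429 = 20.576 → 20.58 in.
3XL: 208 / 9.429 = 22.061 → 22.06 in.

M 18.67 inches; L 20.58 inches; 3XL 22.06 inches.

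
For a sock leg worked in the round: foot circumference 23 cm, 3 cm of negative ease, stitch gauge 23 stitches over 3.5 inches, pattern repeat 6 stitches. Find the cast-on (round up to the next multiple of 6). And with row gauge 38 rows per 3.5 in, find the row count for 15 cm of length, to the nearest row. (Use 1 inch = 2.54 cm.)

Cast on 54 stitches; work 64 rows.

Finished = 23 − 3 = 20 cm.
20 cm × 1/2.54 = 7.87 inches.
23/3.5 = 6.571 sts per in; 7.87 × 6.571 = 51.74 sts.
Next multiple of 6 → 54.
15 cm = 5.91 inches; × 10.857 = 64.12 → 64 rows.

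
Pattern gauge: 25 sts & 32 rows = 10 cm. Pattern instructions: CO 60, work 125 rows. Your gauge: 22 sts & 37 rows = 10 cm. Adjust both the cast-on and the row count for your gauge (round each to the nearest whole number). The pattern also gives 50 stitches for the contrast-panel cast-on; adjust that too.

Stitches: 60 × 22/25 = 52.80 → 53.
Rows: 125 × 37/32 = 144.53 → 145.
contrast-panel cast-on: 50 × 22/25 = 44.00 → 44.

Cast on 53 stitches; work 145 rows; contrast-panel cast-on 44 stitches.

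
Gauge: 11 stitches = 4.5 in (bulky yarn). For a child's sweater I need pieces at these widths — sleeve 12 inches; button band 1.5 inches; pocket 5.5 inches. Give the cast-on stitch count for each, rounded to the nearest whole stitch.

sleeve 29; button band 4; pocket 13.

Rate = 11/4.5 = 2.444 sts per in.
sleeve: 12 × 2.444 = 29.33 → 29.
button band: 1.5 × 2.444 = 3.67 → 4.
pocket: 5.5 × 2.444 = 13.44 → 13.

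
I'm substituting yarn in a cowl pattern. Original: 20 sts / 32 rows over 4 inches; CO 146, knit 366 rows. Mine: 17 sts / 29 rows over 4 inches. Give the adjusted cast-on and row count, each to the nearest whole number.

Stitches: 146 × 17/20 = 124.10 → 124.
Rows: 366 × 29/32 = 331.69 → 332.

Cast on 124 stitches; work 332 rows.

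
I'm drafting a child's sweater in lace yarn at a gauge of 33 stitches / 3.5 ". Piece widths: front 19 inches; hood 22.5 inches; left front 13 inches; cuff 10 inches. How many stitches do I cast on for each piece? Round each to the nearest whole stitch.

Rate = 33/3.5 = 9.429 sts per in.
front: 19 × 9.429 = 179.14 → 179.
hood: 22.5 × 9.429 = 212.14 → 212.
left front: 13 × 9.429 = 122.57 → 123.
cuff: 10 × 9.429 = 94.29 → 94.

front 179; hood 212; left front 123; cuff 94.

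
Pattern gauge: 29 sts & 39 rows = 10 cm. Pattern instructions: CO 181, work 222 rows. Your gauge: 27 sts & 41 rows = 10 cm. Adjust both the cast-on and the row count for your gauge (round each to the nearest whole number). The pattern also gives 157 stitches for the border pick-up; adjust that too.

Stitches: 181 × 27/29 = 168.52 → 169.
Rows: 222 × 41/39 = 233.38 → 233.
border pick-up: 157 × 27/29 = 146.17 → 146.

Cast on 169 stitches; work 233 rows; border pick-up 146 stitches.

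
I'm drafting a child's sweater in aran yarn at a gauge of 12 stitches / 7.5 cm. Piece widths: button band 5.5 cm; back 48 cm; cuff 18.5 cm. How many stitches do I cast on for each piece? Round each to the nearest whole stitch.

button band 9; back 77; cuff 30.

Rate = 12/7.5 = 1.6 sts per cm.
button band: 5.5 × 1.6 = 8.80 → 9.
back: 48 × 1.6 = 76.80 → 77.
cuff: 18.5 × 1.6 = 29.60 → 30.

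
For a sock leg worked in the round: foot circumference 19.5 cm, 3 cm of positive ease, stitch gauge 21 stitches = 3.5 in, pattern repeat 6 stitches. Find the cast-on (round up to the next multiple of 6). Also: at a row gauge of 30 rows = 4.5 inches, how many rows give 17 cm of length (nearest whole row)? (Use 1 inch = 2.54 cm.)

Cast on 54 stitches; work 45 rows.

Finished = 19.5 + 3 = 22.5 cm.
22.5 cm × 1/2.54 = 8.86 inches.
21/3.5 = 6 sts per in; 8.86 × 6 = 53.15 sts.
Next multiple of 6 → 54.
17 cm = 6.69 inches; × 6.667 = 44.62 → 45 rows.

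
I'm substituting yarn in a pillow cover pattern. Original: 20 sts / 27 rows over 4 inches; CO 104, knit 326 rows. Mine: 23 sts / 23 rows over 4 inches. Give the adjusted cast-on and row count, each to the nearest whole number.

Stitches: 104 × 23/20 = 119.60 → 120.
Rows: 326 × 23/27 = 277.70 → 278.

Cast on 120 stitches; work 278 rows.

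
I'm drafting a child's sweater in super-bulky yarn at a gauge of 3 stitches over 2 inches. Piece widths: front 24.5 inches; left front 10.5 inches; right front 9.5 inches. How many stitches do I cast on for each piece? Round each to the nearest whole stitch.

front 37; left front 16; right front 14.

Rate = 3/2 = 1.5 sts per in.
front: 24.5 × 1.5 = 36.75 → 37.
left front: 10.5 × 1.5 = 15.75 → 16.
right front: 9.5 × 1.5 = 14.25 → 14.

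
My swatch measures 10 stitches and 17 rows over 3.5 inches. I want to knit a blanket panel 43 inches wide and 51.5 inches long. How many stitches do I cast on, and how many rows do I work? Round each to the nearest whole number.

Cast on 123 stitches and work 250 rows.

Stitch gauge = 10/3.5 = 2.857 sts/in; 43 × 2.857 = 122.86 → 123 sts.
Row gauge = 17/3.5 = 4.857 rows/in; 51.5 × 4.857 = 250.14 → 250 rows.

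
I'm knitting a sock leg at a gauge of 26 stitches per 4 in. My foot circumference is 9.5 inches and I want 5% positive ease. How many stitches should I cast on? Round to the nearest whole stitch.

Finished = 9.5 × 1.05 = 9.97 in.
26 / 4 = 6.5 sts per inch.
9.97 × 6.5 = 64.84 sts.
→ 65 sts.

CO 65 sts.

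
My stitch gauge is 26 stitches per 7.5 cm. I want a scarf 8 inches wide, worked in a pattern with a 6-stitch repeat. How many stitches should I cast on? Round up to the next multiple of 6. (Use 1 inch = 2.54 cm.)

8 in = 8 × 2.54 = 20.32 cm.
26 / 7.5 = 3.467 sts/cm.
20.32 × 3.467 = 70.44 sts.
→ 72.

72 stitches.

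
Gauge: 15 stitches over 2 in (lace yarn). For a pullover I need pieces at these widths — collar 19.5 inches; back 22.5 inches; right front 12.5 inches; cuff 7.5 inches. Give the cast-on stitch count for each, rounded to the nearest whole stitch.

Rate = 15/2 = 7.5 sts per in.
collar: 19.5 × 7.5 = 146.25 → 146.
back: 22.5 × 7.5 = 168.75 → 169.
right front: 12.5 × 7.5 = 93.75 → 94.
cuff: 7.5 × 7.5 = 56.25 → 56.

collar 146; back 169; right front 94; cuff 56.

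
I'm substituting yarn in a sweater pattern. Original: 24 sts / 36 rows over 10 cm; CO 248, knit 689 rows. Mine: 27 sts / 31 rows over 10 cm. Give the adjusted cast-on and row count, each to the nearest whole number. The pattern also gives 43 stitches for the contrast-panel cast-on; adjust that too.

Cast on 279 stitches; work 593 rows; contrast-panel cast-on 48 stitches.

Stitches: 248 × 27/24 = 279.00 → 279.
Rows: 689 × 31/36 = 593.31 → 593.
contrast-panel cast-on: 43 × 27/24 = 48.38 → 48.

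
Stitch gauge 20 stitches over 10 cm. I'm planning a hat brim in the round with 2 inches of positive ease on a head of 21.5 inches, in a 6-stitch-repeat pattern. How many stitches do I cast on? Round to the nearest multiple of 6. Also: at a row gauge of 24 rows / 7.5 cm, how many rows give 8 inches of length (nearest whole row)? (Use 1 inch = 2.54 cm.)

Finished = 21.5 + 2 = 23.5 inches.
23.5 inches × 2.54 = 59.69 cm.
20/10 = 2 sts per cm; 59.69 × 2 = 119.38 sts.
Nearest multiple of 6 → 120.
8 inches = 20.32 cm; × 3.2 = 65.02 → 65 rows.

Cast on 120 stitches; work 65 rows.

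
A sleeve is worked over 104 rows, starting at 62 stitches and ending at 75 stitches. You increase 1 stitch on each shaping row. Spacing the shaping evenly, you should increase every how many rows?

Increase every 8th row.

Stitches to add: |75 − 62| = 13.
Shaping rows needed: 13 / 1 = 13.
104 rows / 13 = every 8 rows.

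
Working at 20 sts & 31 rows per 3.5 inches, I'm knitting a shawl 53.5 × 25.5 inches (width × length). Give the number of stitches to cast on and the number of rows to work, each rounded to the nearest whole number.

Cast on 306 stitches and work 226 rows.

Stitch gauge = 20/3.5 = 5.714 sts/in; 53.5 × 5.714 = 305.71 → 306 sts.
Row gauge = 31/3.5 = 8.857 rows/in; 25.5 × 8.857 = 225.86 → 226 rows.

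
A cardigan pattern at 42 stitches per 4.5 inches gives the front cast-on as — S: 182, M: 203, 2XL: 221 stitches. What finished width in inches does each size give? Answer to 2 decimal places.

S 19.50 inches; M 21.75 inches; 2XL 23.68 inches.

42/4.5 = 9.333 sts per in.
S: 182 / 9.333 = 19.500 → 19.50 in.
M: 203 / 9.333 = 21.750 → 21.75 in.
2XL: 221 / 9.333 = 23.679 → 23.68 in.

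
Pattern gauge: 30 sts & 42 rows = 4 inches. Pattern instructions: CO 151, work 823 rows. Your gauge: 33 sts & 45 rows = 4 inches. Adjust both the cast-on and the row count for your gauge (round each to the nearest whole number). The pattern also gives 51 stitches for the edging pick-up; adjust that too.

Cast on 166 stitches; work 882 rows; edging pick-up 56 stitches.

Stitches: 151 × 33/30 = 166.10 → 166.
Rows: 823 × 45/42 = 881.79 → 882.
edging pick-up: 51 × 33/30 = 56.10 → 56.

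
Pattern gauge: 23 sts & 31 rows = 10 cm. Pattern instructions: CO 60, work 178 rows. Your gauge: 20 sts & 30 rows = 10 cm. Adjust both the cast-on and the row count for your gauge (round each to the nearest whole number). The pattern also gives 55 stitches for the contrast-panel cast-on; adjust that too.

Cast on 52 stitches; work 172 rows; contrast-panel cast-on 48 stitches.

Stitches: 60 × 20/23 = 52.17 → 52.
Rows: 178 × 30/31 = 172.26 → 172.
contrast-panel cast-on: 55 × 20/23 = 47.83 → 48.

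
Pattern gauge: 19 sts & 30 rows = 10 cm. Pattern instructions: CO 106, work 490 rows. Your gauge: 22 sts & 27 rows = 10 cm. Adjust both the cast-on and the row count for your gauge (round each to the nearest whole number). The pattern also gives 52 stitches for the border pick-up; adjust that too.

Cast on 123 stitches; work 441 rows; border pick-up 60 stitches.

Stitches: 106 × 22/19 = 122.74 → 123.
Rows: 490 × 27/30 = 441.00 → 441.
border pick-up: 52 × 22/19 = 60.21 → 60.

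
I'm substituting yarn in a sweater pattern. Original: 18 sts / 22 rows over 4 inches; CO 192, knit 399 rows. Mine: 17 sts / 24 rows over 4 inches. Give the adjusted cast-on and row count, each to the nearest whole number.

Stitches: 192 × 17/18 = 181.33 → 181.
Rows: 399 × 24/22 = 435.27 → 435.

Cast on 181 stitches; work 435 rows.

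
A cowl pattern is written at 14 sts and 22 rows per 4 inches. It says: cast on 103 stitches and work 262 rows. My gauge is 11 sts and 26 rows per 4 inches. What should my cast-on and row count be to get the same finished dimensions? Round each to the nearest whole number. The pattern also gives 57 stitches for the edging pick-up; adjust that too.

Cast on 81 stitches; work 310 rows; edging pick-up 45 stitches.

Stitches: 103 × 11/14 = 80.93 → 81.
Rows: 262 × 26/22 = 309.64 → 310.
edging pick-up: 57 × 11/14 = 44.79 → 45.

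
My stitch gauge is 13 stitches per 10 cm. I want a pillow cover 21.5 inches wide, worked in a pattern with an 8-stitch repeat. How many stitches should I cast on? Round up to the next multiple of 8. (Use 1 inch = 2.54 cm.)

CO 72 sts.

21.5 in = 21.5 × 2.54 = 54.61 cm.
13 / 10 = 1.3 sts/cm.
54.61 × 1.3 = 70.99 sts.
→ 72.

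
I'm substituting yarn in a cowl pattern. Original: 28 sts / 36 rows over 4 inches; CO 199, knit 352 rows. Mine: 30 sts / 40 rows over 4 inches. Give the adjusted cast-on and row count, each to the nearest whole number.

Cast on 213 stitches; work 391 rows.

Stitches: 199 × 30/28 = 213.21 → 213.
Rows: 352 × 40/36 = 391.11 → 391.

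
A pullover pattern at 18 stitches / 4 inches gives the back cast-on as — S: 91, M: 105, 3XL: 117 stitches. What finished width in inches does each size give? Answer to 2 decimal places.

18/4 = 4.5 sts per in.
S: 91 / 4.5 = 20.222 → 20.22 in.
M: 105 / 4.5 = 23.333 → 23.33 in.
3XL: 117 / 4.5 = 26.000 → 26.00 in.

S 20.22 inches; M 23.33 inches; 3XL 26.00 inches.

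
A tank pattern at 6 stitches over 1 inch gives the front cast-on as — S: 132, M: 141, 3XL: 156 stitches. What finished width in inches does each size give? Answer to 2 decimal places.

6/1 = 6 sts per in.
S: 132 / 6 = 22.000 → 22.00 in.
M: 141 / 6 = 23.500 → 23.50 in.
3XL: 156 / 6 = 26.000 → 26.00 in.

S 22.00 inches; M 23.50 inches; 3XL 26.00 inches.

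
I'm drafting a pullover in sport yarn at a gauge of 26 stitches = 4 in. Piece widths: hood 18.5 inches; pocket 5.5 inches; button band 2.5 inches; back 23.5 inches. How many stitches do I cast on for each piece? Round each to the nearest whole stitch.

hood 120; pocket 36; button band 16; back 153.

Rate = 26/4 = 6.5 sts per in.
hood: 18.5 × 6.5 = 120.25 → 120.
pocket: 5.5 × 6.5 = 35.75 → 36.
button band: 2.5 × 6.5 = 16.25 → 16.
back: 23.5 × 6.5 = 152.75 → 153.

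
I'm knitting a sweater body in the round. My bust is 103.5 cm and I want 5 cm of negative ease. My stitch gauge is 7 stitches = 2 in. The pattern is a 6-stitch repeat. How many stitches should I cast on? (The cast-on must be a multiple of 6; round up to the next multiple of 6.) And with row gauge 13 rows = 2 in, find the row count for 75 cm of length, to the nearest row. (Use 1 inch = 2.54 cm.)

Finished = 103.5 − 5 = 98.5 cm.
98.5 cm × 1/2.54 = 38.78 inches.
7/2 = 3.5 sts per in; 38.78 × 3.5 = 135.73 sts.
Next multiple of 6 → 138.
75 cm = 29.53 inches; × 6.5 = 191.93 → 192 rows.

Cast on 138 stitches; work 192 rows.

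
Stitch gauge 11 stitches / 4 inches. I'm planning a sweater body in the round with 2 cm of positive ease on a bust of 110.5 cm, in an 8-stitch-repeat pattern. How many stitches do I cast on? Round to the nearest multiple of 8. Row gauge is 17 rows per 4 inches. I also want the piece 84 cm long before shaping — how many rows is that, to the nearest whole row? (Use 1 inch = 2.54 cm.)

Finished = 110.5 + 2 = 112.5 cm.
112.5 cm × 1/2.54 = 44.29 inches.
11/4 = 2.75 sts per in; 44.29 × 2.75 = 121.80 sts.
Nearest multiple of 8 → 120.
84 cm = 33.07 inches; × 4.25 = 140.55 → 141 rows.

Cast on 120 stitches; work 141 rows.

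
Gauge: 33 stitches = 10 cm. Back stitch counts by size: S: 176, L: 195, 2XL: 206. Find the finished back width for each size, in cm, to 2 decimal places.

33/10 = 3.3 sts per cm.
S: 176 / 3.3 = 53.333 → 53.33 cm.
L: 195 / 3.3 = 59.091 → 59.09 cm.
2XL: 206 / 3.3 = 62.424 → 62.42 cm.

S 53.33 cm; L 59.09 cm; 2XL 62.42 cm.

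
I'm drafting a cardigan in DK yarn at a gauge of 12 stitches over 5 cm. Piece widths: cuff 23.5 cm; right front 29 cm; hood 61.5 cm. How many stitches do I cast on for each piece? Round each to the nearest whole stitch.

Rate = 12/5 = 2.4 sts per cm.
cuff: 23.5 × 2.4 = 56.40 → 56.
right front: 29 × 2.4 = 69.60 → 70.
hood: 61.5 × 2.4 = 147.60 → 148.

cuff 56; right front 70; hood 148.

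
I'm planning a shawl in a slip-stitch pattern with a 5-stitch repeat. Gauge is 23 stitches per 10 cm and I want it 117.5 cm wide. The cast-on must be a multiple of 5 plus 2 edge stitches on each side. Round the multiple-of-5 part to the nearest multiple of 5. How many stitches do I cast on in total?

23 / 10 = 2.3 sts per cm.
117.5 × 2.3 = 270.25 sts.
Less 4 edge sts → 266.25 for the repeat.
Nearest multiple of 5: 265.
Add back 4 edge sts → 269.

269 stitches.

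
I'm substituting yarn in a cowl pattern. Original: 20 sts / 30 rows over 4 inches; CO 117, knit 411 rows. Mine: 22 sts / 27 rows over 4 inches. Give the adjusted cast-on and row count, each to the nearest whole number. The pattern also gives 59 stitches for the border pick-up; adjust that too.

Cast on 129 stitches; work 370 rows; border pick-up 65 stitches.

Stitches: 117 × 22/20 = 128.70 → 129.
Rows: 411 × 27/30 = 369.90 → 370.
border pick-up: 59 × 22/20 = 64.90 → 65.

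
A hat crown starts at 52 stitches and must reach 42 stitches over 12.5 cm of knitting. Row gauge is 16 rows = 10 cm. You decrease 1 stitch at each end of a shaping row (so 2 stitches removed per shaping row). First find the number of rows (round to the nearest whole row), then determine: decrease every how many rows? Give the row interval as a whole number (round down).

Decrease every 4th row.

Rows = 12.5 × 1.6 = 20.0 → 20 rows.
Stitches to remove: 10 → 5 shaping rows (at 2 st each).
20 / 5 = 4.00 → every 4 rows.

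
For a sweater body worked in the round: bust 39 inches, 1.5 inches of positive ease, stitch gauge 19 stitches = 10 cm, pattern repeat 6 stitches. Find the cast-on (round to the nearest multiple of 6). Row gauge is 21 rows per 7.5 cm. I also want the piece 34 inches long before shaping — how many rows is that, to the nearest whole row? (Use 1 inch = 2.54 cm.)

Finished = 39 + 1.5 = 40.5 inches.
40.5 inches × 2.54 = 102.87 cm.
19/10 = 1.9 sts per cm; 102.87 × 1.9 = 195.45 sts.
Nearest multiple of 6 → 198.
34 inches = 86.36 cm; × 2.8 = 241.81 → 242 rows.

Cast on 198 stitches; work 242 rows.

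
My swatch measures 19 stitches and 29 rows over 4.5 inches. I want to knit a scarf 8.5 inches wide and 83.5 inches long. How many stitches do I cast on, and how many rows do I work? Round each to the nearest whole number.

Cast on 36 stitches and work 538 rows.

Stitch gauge = 19/4.5 = 4.222 sts/in; 8.5 × 4.222 = 35.89 → 36 sts.
Row gauge = 29/4.5 = 6.444 rows/in; 83.5 × 6.444 = 538.11 → 538 rows.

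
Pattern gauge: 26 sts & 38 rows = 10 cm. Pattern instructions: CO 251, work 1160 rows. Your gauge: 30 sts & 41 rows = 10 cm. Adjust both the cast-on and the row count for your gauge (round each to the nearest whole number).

Stitches: 251 × 30/26 = 289.62 → 290.
Rows: 1160 × 41/38 = 1251.58 → 1252.

Cast on 290 stitches; work 1252 rows.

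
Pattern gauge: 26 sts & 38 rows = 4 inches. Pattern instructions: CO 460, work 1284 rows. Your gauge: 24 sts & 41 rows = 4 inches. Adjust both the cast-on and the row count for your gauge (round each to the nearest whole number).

Stitches: 460 × 24/26 = 424.62 → 425.
Rows: 1284 × 41/38 = 1385.37 → 1385.

Cast on 425 stitches; work 1385 rows.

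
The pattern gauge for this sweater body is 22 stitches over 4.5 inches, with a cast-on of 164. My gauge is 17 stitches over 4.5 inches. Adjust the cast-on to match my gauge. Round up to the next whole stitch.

Scale factor = 17 / 22 = 0.773.
164 × 17 / 22 = 126.73 sts.
→ 127 sts.

CO 127 sts.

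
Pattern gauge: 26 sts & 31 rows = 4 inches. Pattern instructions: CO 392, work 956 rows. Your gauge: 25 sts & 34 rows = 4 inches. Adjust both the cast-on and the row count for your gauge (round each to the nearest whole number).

Stitches: 392 × 25/26 = 376.92 → 377.
Rows: 956 × 34/31 = 1048.52 → 1049.

Cast on 377 stitches; work 1049 rows.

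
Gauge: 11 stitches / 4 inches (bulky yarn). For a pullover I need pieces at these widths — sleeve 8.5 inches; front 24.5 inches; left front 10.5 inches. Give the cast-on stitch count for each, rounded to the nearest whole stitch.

sleeve 23; front 67; left front 29.

Rate = 11/4 = 2.75 sts per in.
sleeve: 8.5 × 2.75 = 23.38 → 23.
front: 24.5 × 2.75 = 67.38 → 67.
left front: 10.5 × 2.75 = 28.88 → 29.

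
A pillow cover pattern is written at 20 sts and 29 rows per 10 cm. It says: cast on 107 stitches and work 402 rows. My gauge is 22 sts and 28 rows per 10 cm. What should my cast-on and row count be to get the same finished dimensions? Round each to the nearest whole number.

Stitches: 107 × 22/20 = 117.70 → 118.
Rows: 402 × 28/29 = 388.14 → 388.

Cast on 118 stitches; work 388 rows.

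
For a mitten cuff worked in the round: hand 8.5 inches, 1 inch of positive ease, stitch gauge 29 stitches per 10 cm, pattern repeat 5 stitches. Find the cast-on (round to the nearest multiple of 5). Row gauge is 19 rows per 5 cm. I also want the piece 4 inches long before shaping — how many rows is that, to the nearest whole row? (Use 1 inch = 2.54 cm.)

Cast on 70 stitches; work 39 rows.

Finished = 8.5 + 1 = 9.5 inches.
9.5 inches × 2.54 = 24.13 cm.
29/10 = 2.9 sts per cm; 24.13 × 2.9 = 69.98 sts.
Nearest multiple of 5 → 70.
4 inches = 10.16 cm; × 3.8 = 38.61 → 39 rows.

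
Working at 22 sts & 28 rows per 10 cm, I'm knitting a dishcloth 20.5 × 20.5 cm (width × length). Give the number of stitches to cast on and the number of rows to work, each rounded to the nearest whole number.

Stitch gauge = 22/10 = 2.2 sts/cm; 20.5 × 2.2 = 45.10 → 45 sts.
Row gauge = 28/10 = 2.8 rows/cm; 20.5 × 2.8 = 57.40 → 57 rows.

Cast on 45 stitches and work 57 rows.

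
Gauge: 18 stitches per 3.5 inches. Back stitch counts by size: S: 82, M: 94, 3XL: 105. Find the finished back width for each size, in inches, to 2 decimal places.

18/3.5 = 5.143 sts per in.
S: 82 / 5.143 = 15.944 → 15.94 in.
M: 94 / 5.143 = 18.278 → 18.28 in.
3XL: 105 / 5.143 = 20.417 → 20.42 in.

S 15.94 inches; M 18.28 inches; 3XL 20.42 inches.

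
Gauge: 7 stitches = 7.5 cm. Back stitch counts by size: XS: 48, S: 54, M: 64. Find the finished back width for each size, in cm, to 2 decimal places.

XS 51.43 cm; S 57.86 cm; M 68.57 cm.

7/7.5 = 0.933 sts per cm.
XS: 48 / 0.933 = 51.429 → 51.43 cm.
S: 54 / 0.933 = 57.857 → 57.86 cm.
M: 64 / 0.933 = 68.571 → 68.57 cm.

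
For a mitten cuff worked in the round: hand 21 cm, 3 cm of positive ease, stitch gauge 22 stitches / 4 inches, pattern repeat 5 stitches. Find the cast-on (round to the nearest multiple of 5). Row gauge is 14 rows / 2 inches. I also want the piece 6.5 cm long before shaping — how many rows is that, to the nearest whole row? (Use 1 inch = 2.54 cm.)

Finished = 21 + 3 = 24 cm.
24 cm × 1/2.54 = 9.45 inches.
22/4 = 5.5 sts per in; 9.45 × 5.5 = 51.97 sts.
Nearest multiple of 5 → 50.
6.5 cm = 2.56 inches; × 7 = 17.91 → 18 rows.

Cast on 50 stitches; work 18 rows.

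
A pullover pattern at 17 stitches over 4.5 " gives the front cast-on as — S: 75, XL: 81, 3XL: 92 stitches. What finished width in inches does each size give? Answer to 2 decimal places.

17/4.5 = 3.778 sts per in.
S: 75 / 3.778 = 19.853 → 19.85 in.
XL: 81 / 3.778 = 21.441 → 21.44 in.
3XL: 92 / 3.778 = 24.353 → 24.35 in.

S 19.85 inches; XL 21.44 inches; 3XL 24.35 inches.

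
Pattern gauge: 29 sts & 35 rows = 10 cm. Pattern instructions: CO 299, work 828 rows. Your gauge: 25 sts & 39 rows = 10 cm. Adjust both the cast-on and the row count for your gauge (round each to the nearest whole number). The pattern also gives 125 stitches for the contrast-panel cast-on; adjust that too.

Stitches: 299 × 25/29 = 257.76 → 258.
Rows: 828 × 39/35 = 922.63 → 923.
contrast-panel cast-on: 125 × 25/29 = 107.76 → 108.

Cast on 258 stitches; work 923 rows; contrast-panel cast-on 108 stitches.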